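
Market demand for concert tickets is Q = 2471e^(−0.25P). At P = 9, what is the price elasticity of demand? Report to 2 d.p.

-2.25

At P = 9, Q = 260.441.
dQ/dP = −0.25·2471e^(−0.25P) = −0.25Q = -65.110.
ε = (dQ/dP)(P/Q) = (-65.110)(9/260.441).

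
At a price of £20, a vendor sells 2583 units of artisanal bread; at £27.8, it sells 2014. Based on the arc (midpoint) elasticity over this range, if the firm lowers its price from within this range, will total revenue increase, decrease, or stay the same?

decrease

Arc ε = (-569/7.8)(23.90/2298.5) ≈ -0.759.
|ε| = 0.76 < 1, so demand is inelastic. A price cut therefore reduces total revenue.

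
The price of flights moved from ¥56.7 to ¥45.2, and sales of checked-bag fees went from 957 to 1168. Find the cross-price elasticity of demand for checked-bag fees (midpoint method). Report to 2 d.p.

ΔQ_x = 1168 − 957 = 211; ΔP_y = 45.2 − 56.7 = -11.5.
Midpoints: P̄_y = 50.95, Q̄_x = 1062.5.
ε_xy = (ΔQ_x/ΔP_y)(P̄_y/Q̄_x) = (211/-11.5)(50.95/1062.5).
ε_xy < 0, so the goods are complements.

-0.88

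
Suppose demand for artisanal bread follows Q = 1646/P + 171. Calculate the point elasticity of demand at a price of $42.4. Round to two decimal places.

At P = 42.4, Q = 209.821.
dQ/dP = −1646/P² = -0.916.
ε = (dQ/dP)(P/Q) = (-0.916)(42.4/209.821).
|ε| < 1, so demand is inelastic at this price.

-0.19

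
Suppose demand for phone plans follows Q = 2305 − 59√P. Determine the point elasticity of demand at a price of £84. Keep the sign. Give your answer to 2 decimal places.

At P = 84, Q = 1764.256.
dQ/dP = −59/(2√P) = -3.219.
ε = (dQ/dP)(P/Q) = (-3.219)(84/1764.256).
|ε| < 1, so demand is inelastic at this price.

-0.15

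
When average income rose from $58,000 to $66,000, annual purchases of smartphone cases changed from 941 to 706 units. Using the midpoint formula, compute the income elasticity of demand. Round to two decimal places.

ΔQ = -235, ΔI = 8000. Midpoints: Ī = 62,000, Q̄ = 823.5.
ε_I = (ΔQ/ΔI)(Ī/Q̄) = (-235/8000)(62000/823.5).

-2.21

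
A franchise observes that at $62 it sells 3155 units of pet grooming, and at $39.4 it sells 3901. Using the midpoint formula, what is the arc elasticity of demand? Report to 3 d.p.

ΔQ = 3901 − 3155 = 746; ΔP = 39.4 − 62 = -22.6.
Midpoints: P̄ = 50.70, Q̄ = 3528.0.
ε = (ΔQ/ΔP)(P̄/Q̄) = (746/-22.6)(50.70/3528.0).

-0.474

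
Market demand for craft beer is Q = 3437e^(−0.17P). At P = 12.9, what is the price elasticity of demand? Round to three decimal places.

-2.193

At P = 12.9, Q = 383.506.
dQ/dP = −0.17·3437e^(−0.17P) = −0.17Q = -65.196.
ε = (dQ/dP)(P/Q) = (-65.196)(12.9/383.506).
|ε| > 1, so demand is elastic at this price.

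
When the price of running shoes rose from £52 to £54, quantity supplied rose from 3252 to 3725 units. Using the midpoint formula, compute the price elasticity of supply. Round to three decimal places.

3.593

ΔQ = 3725 − 3252 = 473; ΔP = 54 − 52 = 2.
Midpoints: P̄ = 53.00, Q̄ = 3488.5.
ε_s = (ΔQ/ΔP)(P̄/Q̄) = (473/2)(53.00/3488.5).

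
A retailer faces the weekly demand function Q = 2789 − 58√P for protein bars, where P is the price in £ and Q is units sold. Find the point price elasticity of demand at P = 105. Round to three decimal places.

At P = 105, Q = 2194.677.
dQ/dP = −58/(2√P) = -2.830.
ε = (dQ/dP)(P/Q) = (-2.830)(105/2194.677).

-0.135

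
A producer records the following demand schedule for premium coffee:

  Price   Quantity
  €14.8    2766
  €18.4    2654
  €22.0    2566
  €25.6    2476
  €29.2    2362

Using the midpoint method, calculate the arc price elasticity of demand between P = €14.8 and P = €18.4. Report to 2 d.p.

-0.19

At P = 14.8, Q = 2766; at P = 18.4, Q = 2654.
ΔQ = -112, ΔP = 3.6. Midpoints: P̄ = 16.60, Q̄ = 2710.0.
ε = (ΔQ/ΔP)(P̄/Q̄) = (-112/3.6)(16.60/2710.0).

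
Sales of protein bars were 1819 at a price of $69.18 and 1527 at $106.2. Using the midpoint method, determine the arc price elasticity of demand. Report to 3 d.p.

ΔQ = 1527 − 1819 = -292; ΔP = 106.2 − 69.18 = 37.02.
Midpoints: P̄ = 87.69, Q̄ = 1673.0.
ε = (ΔQ/ΔP)(P̄/Q̄) = (-292/37.02)(87.69/1673.0).

-0.413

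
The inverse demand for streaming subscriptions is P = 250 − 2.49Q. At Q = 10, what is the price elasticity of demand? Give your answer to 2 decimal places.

At Q = 10, P = 250 − 2.49(10) = 225.10.
dP/dQ = −2.49, so dQ/dP = 1/(−2.49) = -0.402.
ε = (dQ/dP)(P/Q) = (-0.402)(225.10/10).

-9.04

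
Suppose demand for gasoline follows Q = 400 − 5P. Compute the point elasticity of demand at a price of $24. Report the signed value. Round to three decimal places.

At P = 24, Q = 280.
dQ/dP = −5.
ε = (dQ/dP)(P/Q) = (-5)(24/280).

-0.429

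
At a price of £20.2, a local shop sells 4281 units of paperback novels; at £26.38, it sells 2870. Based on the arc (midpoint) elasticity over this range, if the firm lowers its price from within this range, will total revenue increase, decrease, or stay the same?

Arc ε = (-1411/6.18)(23.29/3575.5) ≈ -1.487.
|ε| = 1.49 > 1, so demand is elastic. A price cut therefore raises total revenue.

increase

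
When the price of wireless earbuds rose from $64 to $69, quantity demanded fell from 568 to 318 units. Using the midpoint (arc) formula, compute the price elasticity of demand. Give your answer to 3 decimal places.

-7.506

ΔQ = 318 − 568 = -250; ΔP = 69 − 64 = 5.
Midpoints: P̄ = 66.50, Q̄ = 443.0.
ε = (ΔQ/ΔP)(P̄/Q̄) = (-250/5)(66.50/443.0).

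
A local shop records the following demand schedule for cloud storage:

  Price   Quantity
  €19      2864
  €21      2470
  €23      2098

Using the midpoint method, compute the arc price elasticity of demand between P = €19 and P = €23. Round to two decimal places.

-1.62

At P = 19, Q = 2864; at P = 23, Q = 2098.
ΔQ = -766, ΔP = 4. Midpoints: P̄ = 21.00, Q̄ = 2481.0.
ε = (ΔQ/ΔP)(P̄/Q̄) = (-766/4)(21.00/2481.0).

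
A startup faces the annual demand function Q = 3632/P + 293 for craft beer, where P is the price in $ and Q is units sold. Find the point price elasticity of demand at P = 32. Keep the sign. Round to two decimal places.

-0.28

At P = 32, Q = 406.500.
dQ/dP = −3632/P² = -3.547.
ε = (dQ/dP)(P/Q) = (-3.547)(32/406.500).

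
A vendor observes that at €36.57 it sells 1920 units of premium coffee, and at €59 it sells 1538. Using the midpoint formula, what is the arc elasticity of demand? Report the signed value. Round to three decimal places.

-0.471

ΔQ = 1538 − 1920 = -382; ΔP = 59 − 36.57 = 22.43.
Midpoints: P̄ = 47.78, Q̄ = 1729.0.
ε = (ΔQ/ΔP)(P̄/Q̄) = (-382/22.43)(47.78/1729.0).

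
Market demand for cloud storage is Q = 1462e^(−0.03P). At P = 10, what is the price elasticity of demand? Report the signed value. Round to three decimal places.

At P = 10, Q = 1083.076.
dQ/dP = −0.03·1462e^(−0.03P) = −0.03Q = -32.492.
ε = (dQ/dP)(P/Q) = (-32.492)(10/1083.076).
|ε| < 1, so demand is inelastic at this price.

-0.300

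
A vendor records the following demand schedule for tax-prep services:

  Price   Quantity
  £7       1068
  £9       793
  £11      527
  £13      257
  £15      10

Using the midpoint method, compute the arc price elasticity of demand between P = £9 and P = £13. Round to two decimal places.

At P = 9, Q = 793; at P = 13, Q = 257.
ΔQ = -536, ΔP = 4. Midpoints: P̄ = 11.00, Q̄ = 525.0.
ε = (ΔQ/ΔP)(P̄/Q̄) = (-536/4)(11.00/525.0).

-2.81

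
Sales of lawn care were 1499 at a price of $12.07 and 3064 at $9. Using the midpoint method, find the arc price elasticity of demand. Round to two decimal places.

ΔQ = 3064 − 1499 = 1565; ΔP = 9 − 12.07 = -3.07.
Midpoints: P̄ = 10.54, Q̄ = 2281.5.
ε = (ΔQ/ΔP)(P̄/Q̄) = (1565/-3.07)(10.54/2281.5).

-2.35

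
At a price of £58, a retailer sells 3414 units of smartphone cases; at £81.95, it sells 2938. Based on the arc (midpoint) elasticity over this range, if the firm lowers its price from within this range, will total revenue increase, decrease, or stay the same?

Arc ε = (-476/23.95)(69.97/3176.0) ≈ -0.438.
|ε| = 0.44 < 1, so demand is inelastic. A price cut therefore reduces total revenue.

decrease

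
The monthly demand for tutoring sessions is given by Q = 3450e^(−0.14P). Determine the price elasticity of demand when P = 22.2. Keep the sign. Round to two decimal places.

At P = 22.2, Q = 154.181.
dQ/dP = −0.14·3450e^(−0.14P) = −0.14Q = -21.585.
ε = (dQ/dP)(P/Q) = (-21.585)(22.2/154.181).

-3.11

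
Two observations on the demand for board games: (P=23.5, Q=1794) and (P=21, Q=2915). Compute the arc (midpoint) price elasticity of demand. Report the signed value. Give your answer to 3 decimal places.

ΔQ = 2915 − 1794 = 1121; ΔP = 21 − 23.5 = -2.5.
Midpoints: P̄ = 22.25, Q̄ = 2354.5.
ε = (ΔQ/ΔP)(P̄/Q̄) = (1121/-2.5)(22.25/2354.5).

-4.237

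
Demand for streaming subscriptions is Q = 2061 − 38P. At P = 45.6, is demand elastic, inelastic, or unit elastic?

Q = 328.200, dQ/dP = -38.
ε = (dQ/dP)(P/Q) ≈ -5.280.
|ε| = 5.28 > 1.

elastic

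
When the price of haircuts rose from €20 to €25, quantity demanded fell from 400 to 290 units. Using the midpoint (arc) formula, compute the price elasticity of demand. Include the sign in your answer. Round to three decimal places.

-1.435

ΔQ = 290 − 400 = -110; ΔP = 25 − 20 = 5.
Midpoints: P̄ = 22.50, Q̄ = 345.0.
ε = (ΔQ/ΔP)(P̄/Q̄) = (-110/5)(22.50/345.0).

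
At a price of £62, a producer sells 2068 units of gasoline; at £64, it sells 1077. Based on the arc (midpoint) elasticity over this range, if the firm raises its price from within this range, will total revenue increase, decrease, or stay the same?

Arc ε = (-991/2)(63.00/1572.5) ≈ -19.852.
|ε| = 19.85 > 1, so demand is elastic. A price rise therefore reduces total revenue.

decrease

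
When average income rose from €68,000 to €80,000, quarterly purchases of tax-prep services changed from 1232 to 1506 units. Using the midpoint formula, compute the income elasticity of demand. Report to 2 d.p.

ΔQ = 274, ΔI = 12000. Midpoints: Ī = 74,000, Q̄ = 1369.0.
ε_I = (ΔQ/ΔI)(Ī/Q̄) = (274/12000)(74000/1369.0).

1.23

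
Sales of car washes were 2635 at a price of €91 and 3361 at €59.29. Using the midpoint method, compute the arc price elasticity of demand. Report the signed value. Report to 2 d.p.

ΔQ = 3361 − 2635 = 726; ΔP = 59.29 − 91 = -31.71.
Midpoints: P̄ = 75.14, Q̄ = 2998.0.
ε = (ΔQ/ΔP)(P̄/Q̄) = (726/-31.71)(75.14/2998.0).

-0.57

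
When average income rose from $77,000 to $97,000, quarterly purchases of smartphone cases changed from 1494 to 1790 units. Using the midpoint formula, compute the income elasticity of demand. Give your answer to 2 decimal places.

0.78

ΔQ = 296, ΔI = 20000. Midpoints: Ī = 87,000, Q̄ = 1642.0.
ε_I = (ΔQ/ΔI)(Ī/Q̄) = (296/20000)(87000/1642.0).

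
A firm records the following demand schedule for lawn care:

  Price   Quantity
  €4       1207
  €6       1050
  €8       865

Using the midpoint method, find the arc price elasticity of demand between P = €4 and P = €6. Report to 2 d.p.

-0.35

At P = 4, Q = 1207; at P = 6, Q = 1050.
ΔQ = -157, ΔP = 2. Midpoints: P̄ = 5.00, Q̄ = 1128.5.
ε = (ΔQ/ΔP)(P̄/Q̄) = (-157/2)(5.00/1128.5).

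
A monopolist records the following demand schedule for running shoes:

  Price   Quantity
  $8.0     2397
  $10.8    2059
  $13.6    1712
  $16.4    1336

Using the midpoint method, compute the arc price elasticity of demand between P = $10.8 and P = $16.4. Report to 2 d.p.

-1.03

At P = 10.8, Q = 2059; at P = 16.4, Q = 1336.
ΔQ = -723, ΔP = 5.6. Midpoints: P̄ = 13.60, Q̄ = 1697.5.
ε = (ΔQ/ΔP)(P̄/Q̄) = (-723/5.6)(13.60/1697.5).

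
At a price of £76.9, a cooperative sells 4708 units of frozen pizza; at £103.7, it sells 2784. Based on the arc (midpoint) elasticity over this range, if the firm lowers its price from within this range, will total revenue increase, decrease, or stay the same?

increase

Arc ε = (-1924/26.8)(90.30/3746.0) ≈ -1.731.
|ε| = 1.73 > 1, so demand is elastic. A price cut therefore raises total revenue.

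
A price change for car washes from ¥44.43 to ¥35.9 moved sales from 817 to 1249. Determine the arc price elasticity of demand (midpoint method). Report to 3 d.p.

-1.969

ΔQ = 1249 − 817 = 432; ΔP = 35.9 − 44.43 = -8.53.
Midpoints: P̄ = 40.16, Q̄ = 1033.0.
ε = (ΔQ/ΔP)(P̄/Q̄) = (432/-8.53)(40.16/1033.0).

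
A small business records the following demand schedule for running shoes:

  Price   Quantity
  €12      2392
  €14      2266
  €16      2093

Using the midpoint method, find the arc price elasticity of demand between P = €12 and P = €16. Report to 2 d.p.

At P = 12, Q = 2392; at P = 16, Q = 2093.
ΔQ = -299, ΔP = 4. Midpoints: P̄ = 14.00, Q̄ = 2242.5.
ε = (ΔQ/ΔP)(P̄/Q̄) = (-299/4)(14.00/2242.5).

-0.47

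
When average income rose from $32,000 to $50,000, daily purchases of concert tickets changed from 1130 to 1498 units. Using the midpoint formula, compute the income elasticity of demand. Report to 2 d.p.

0.64

ΔQ = 368, ΔI = 18000. Midpoints: Ī = 41,000, Q̄ = 1314.0.
ε_I = (ΔQ/ΔI)(Ī/Q̄) = (368/18000)(41000/1314.0).
ε_I > 0, so the good is normal.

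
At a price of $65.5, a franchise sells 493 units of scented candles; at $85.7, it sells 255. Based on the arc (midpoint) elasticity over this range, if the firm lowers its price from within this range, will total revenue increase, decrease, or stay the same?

Arc ε = (-238/20.2)(75.60/374.0) ≈ -2.382.
|ε| = 2.38 > 1, so demand is elastic. A price cut therefore raises total revenue.

increase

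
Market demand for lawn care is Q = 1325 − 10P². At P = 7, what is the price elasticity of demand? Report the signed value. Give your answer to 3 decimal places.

-1.174

At P = 7, Q = 835.
dQ/dP = −20P = -140.
ε = (dQ/dP)(P/Q) = (-140)(7/835).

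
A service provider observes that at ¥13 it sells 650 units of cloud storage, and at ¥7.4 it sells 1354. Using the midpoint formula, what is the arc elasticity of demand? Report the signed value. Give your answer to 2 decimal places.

-1.28

ΔQ = 1354 − 650 = 704; ΔP = 7.4 − 13 = -5.6.
Midpoints: P̄ = 10.20, Q̄ = 1002.0.
ε = (ΔQ/ΔP)(P̄/Q̄) = (704/-5.6)(10.20/1002.0).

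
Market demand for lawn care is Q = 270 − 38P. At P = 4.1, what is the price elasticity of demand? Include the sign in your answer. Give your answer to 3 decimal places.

-1.364

At P = 4.1, Q = 114.200.
dQ/dP = −38.
ε = (dQ/dP)(P/Q) = (-38)(4.1/114.200).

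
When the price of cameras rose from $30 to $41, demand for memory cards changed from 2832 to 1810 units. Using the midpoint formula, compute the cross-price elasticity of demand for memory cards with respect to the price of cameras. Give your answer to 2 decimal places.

ΔQ_x = 1810 − 2832 = -1022; ΔP_y = 41 − 30 = 11.
Midpoints: P̄_y = 35.50, Q̄_x = 2321.0.
ε_xy = (ΔQ_x/ΔP_y)(P̄_y/Q̄_x) = (-1022/11)(35.50/2321.0).

-1.42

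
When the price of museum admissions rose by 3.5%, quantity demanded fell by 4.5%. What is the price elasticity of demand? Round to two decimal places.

ε = %ΔQ / %ΔP = (-4.5)/(3.5) = -1.286.

-1.29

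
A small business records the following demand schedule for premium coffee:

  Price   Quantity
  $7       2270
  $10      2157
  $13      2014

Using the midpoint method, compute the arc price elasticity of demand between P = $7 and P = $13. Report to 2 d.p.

At P = 7, Q = 2270; at P = 13, Q = 2014.
ΔQ = -256, ΔP = 6. Midpoints: P̄ = 10.00, Q̄ = 2142.0.
ε = (ΔQ/ΔP)(P̄/Q̄) = (-256/6)(10.00/2142.0).

-0.20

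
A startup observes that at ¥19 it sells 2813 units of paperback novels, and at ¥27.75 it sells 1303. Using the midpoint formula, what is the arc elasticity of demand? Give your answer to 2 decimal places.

ΔQ = 1303 − 2813 = -1510; ΔP = 27.75 − 19 = 8.75.
Midpoints: P̄ = 23.38, Q̄ = 2058.0.
ε = (ΔQ/ΔP)(P̄/Q̄) = (-1510/8.75)(23.38/2058.0).

-1.96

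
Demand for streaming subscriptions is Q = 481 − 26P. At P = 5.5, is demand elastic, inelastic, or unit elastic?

inelastic

Q = 338, dQ/dP = -26.
ε = (dQ/dP)(P/Q) ≈ -0.423.
|ε| = 0.42 < 1.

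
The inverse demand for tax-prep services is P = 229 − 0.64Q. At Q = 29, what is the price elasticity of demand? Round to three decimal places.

At Q = 29, P = 229 − 0.64(29) = 210.44.
dP/dQ = −0.64, so dQ/dP = 1/(−0.64) = -1.562.
ε = (dQ/dP)(P/Q) = (-1.562)(210.44/29).

-11.338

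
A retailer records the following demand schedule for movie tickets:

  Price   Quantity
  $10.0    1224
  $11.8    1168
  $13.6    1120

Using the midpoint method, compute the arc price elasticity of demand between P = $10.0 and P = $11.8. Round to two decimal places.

At P = 10.0, Q = 1224; at P = 11.8, Q = 1168.
ΔQ = -56, ΔP = 1.8. Midpoints: P̄ = 10.90, Q̄ = 1196.0.
ε = (ΔQ/ΔP)(P̄/Q̄) = (-56/1.8)(10.90/1196.0).

-0.28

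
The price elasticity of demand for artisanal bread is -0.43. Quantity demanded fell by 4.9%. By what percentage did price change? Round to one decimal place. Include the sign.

11.4%

%ΔP ≈ %ΔQ / ε = (-4.9%)/(-0.43) = 11.40%.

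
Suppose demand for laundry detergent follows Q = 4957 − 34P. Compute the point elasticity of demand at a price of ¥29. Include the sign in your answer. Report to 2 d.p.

-0.25

At P = 29, Q = 3971.
dQ/dP = −34.
ε = (dQ/dP)(P/Q) = (-34)(29/3971).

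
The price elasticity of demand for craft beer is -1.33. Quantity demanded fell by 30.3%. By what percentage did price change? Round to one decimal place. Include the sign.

%ΔP ≈ %ΔQ / ε = (-30.3%)/(-1.33) = 22.78%.

22.8%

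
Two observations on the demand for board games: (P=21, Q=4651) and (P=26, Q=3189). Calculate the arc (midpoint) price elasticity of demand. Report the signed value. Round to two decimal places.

-1.75

ΔQ = 3189 − 4651 = -1462; ΔP = 26 − 21 = 5.
Midpoints: P̄ = 23.50, Q̄ = 3920.0.
ε = (ΔQ/ΔP)(P̄/Q̄) = (-1462/5)(23.50/3920.0).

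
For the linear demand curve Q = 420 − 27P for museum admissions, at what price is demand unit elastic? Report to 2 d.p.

For linear demand Q = a − bP, ε = −bP/(a − bP). |ε| = 1 when bP = a − bP, i.e. P = a/(2b).
P = 420/(2·27) = 420/54 = 7.7778.

7.78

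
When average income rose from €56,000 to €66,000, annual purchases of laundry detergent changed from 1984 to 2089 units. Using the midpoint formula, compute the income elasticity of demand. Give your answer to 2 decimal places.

0.31

ΔQ = 105, ΔI = 10000. Midpoints: Ī = 61,000, Q̄ = 2036.5.
ε_I = (ΔQ/ΔI)(Ī/Q̄) = (105/10000)(61000/2036.5).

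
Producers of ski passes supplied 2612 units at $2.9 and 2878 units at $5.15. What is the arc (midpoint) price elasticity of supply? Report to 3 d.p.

ΔQ = 2878 − 2612 = 266; ΔP = 5.15 − 2.9 = 2.25.
Midpoints: P̄ = 4.03, Q̄ = 2745.0.
ε_s = (ΔQ/ΔP)(P̄/Q̄) = (266/2.25)(4.03/2745.0).

0.173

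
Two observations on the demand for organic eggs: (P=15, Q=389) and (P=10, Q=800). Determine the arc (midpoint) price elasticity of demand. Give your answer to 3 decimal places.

-1.728

ΔQ = 800 − 389 = 411; ΔP = 10 − 15 = -5.
Midpoints: P̄ = 12.50, Q̄ = 594.5.
ε = (ΔQ/ΔP)(P̄/Q̄) = (411/-5)(12.50/594.5).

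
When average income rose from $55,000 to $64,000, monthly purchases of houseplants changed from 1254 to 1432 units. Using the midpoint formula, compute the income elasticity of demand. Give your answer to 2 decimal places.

0.88

ΔQ = 178, ΔI = 9000. Midpoints: Ī = 59,500, Q̄ = 1343.0.
ε_I = (ΔQ/ΔI)(Ī/Q̄) = (178/9000)(59500/1343.0).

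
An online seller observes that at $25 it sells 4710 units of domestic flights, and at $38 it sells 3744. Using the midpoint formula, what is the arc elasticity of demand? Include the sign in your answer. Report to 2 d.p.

-0.55

ΔQ = 3744 − 4710 = -966; ΔP = 38 − 25 = 13.
Midpoints: P̄ = 31.50, Q̄ = 4227.0.
ε = (ΔQ/ΔP)(P̄/Q̄) = (-966/13)(31.50/4227.0).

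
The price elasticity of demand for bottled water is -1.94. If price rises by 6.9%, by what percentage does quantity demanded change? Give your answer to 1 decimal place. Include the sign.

%ΔQ ≈ ε × %ΔP = (-1.94)(6.9%) = -13.39%.

-13.4%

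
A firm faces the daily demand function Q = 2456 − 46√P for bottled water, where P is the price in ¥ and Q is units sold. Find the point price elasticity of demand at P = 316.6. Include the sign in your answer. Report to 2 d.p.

At P = 316.6, Q = 1637.510.
dQ/dP = −46/(2√P) = -1.293.
ε = (dQ/dP)(P/Q) = (-1.293)(316.6/1637.510).
|ε| < 1, so demand is inelastic at this price.

-0.25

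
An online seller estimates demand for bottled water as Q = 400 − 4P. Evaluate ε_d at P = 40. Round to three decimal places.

-0.667

At P = 40, Q = 240.
dQ/dP = −4.
ε = (dQ/dP)(P/Q) = (-4)(40/240).
|ε| < 1, so demand is inelastic at this price.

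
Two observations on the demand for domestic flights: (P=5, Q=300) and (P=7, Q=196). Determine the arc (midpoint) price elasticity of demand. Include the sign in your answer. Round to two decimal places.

ΔQ = 196 − 300 = -104; ΔP = 7 − 5 = 2.
Midpoints: P̄ = 6.00, Q̄ = 248.0.
ε = (ΔQ/ΔP)(P̄/Q̄) = (-104/2)(6.00/248.0).

-1.26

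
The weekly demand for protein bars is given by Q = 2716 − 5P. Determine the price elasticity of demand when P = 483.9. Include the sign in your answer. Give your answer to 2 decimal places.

-8.16

At P = 483.9, Q = 296.500.
dQ/dP = −5.
ε = (dQ/dP)(P/Q) = (-5)(483.9/296.500).
|ε| > 1, so demand is elastic at this price.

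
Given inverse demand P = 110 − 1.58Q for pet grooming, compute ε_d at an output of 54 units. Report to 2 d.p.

-0.29

At Q = 54, P = 110 − 1.58(54) = 24.68.
dP/dQ = −1.58, so dQ/dP = 1/(−1.58) = -0.633.
ε = (dQ/dP)(P/Q) = (-0.633)(24.68/54).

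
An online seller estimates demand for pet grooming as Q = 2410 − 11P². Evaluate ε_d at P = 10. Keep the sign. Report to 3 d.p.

-1.679

At P = 10, Q = 1310.
dQ/dP = −22P = -220.
ε = (dQ/dP)(P/Q) = (-220)(10/1310).
|ε| > 1, so demand is elastic at this price.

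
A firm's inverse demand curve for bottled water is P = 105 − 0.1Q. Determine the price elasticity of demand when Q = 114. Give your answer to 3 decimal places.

At Q = 114, P = 105 − 0.1(114) = 93.60.
dP/dQ = −0.1, so dQ/dP = 1/(−0.1) = -10.000.
ε = (dQ/dP)(P/Q) = (-10.000)(93.60/114).

-8.211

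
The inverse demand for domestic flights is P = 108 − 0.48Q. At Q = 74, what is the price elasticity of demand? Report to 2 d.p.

-2.04

At Q = 74, P = 108 − 0.48(74) = 72.48.
dP/dQ = −0.48, so dQ/dP = 1/(−0.48) = -2.083.
ε = (dQ/dP)(P/Q) = (-2.083)(72.48/74).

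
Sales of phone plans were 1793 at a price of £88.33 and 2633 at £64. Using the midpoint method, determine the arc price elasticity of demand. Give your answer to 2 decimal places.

-1.19

ΔQ = 2633 − 1793 = 840; ΔP = 64 − 88.33 = -24.33.
Midpoints: P̄ = 76.16, Q̄ = 2213.0.
ε = (ΔQ/ΔP)(P̄/Q̄) = (840/-24.33)(76.16/2213.0).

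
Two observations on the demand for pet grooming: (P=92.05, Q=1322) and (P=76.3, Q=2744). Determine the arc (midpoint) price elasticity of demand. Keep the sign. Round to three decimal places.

-3.738

ΔQ = 2744 − 1322 = 1422; ΔP = 76.3 − 92.05 = -15.75.
Midpoints: P̄ = 84.17, Q̄ = 2033.0.
ε = (ΔQ/ΔP)(P̄/Q̄) = (1422/-15.75)(84.17/2033.0).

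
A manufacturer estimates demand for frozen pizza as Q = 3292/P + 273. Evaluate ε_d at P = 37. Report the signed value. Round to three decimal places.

-0.246

At P = 37, Q = 361.973.
dQ/dP = −3292/P² = -2.405.
ε = (dQ/dP)(P/Q) = (-2.405)(37/361.973).
|ε| < 1, so demand is inelastic at this price.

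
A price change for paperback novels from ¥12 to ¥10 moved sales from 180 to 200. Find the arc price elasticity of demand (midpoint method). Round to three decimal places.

-0.579

ΔQ = 200 − 180 = 20; ΔP = 10 − 12 = -2.
Midpoints: P̄ = 11.00, Q̄ = 190.0.
ε = (ΔQ/ΔP)(P̄/Q̄) = (20/-2)(11.00/190.0).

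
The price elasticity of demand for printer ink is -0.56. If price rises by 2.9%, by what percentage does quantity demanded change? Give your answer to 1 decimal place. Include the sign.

-1.6%

%ΔQ ≈ ε × %ΔP = (-0.56)(2.9%) = -1.62%.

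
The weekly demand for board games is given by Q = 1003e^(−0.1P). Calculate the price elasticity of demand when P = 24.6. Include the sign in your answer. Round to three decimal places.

-2.460

At P = 24.6, Q = 85.691.
dQ/dP = −0.1·1003e^(−0.1P) = −0.1Q = -8.569.
ε = (dQ/dP)(P/Q) = (-8.569)(24.6/85.691).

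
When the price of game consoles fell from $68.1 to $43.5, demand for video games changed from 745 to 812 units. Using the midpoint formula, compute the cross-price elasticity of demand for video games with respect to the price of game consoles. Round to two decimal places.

-0.20

ΔQ_x = 812 − 745 = 67; ΔP_y = 43.5 − 68.1 = -24.6.
Midpoints: P̄_y = 55.80, Q̄_x = 778.5.
ε_xy = (ΔQ_x/ΔP_y)(P̄_y/Q̄_x) = (67/-24.6)(55.80/778.5).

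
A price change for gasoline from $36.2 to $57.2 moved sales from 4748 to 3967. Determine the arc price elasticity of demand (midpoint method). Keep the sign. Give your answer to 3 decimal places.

-0.399

ΔQ = 3967 − 4748 = -781; ΔP = 57.2 − 36.2 = 21.
Midpoints: P̄ = 46.70, Q̄ = 4357.5.
ε = (ΔQ/ΔP)(P̄/Q̄) = (-781/21)(46.70/4357.5).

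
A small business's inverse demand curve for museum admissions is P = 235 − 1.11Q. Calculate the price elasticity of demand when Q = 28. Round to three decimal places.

At Q = 28, P = 235 − 1.11(28) = 203.92.
dP/dQ = −1.11, so dQ/dP = 1/(−1.11) = -0.901.
ε = (dQ/dP)(P/Q) = (-0.901)(203.92/28).

-6.561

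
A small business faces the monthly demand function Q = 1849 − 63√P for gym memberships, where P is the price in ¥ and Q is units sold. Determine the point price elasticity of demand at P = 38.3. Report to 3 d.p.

At P = 38.3, Q = 1459.112.
dQ/dP = −63/(2√P) = -5.090.
ε = (dQ/dP)(P/Q) = (-5.090)(38.3/1459.112).
|ε| < 1, so demand is inelastic at this price.

-0.134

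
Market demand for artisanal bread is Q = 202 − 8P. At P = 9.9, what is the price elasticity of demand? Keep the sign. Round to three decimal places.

-0.645

At P = 9.9, Q = 122.800.
dQ/dP = −8.
ε = (dQ/dP)(P/Q) = (-8)(9.9/122.800).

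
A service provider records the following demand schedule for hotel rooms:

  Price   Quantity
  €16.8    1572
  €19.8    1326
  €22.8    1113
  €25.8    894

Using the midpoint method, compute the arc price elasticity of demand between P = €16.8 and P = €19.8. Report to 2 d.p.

At P = 16.8, Q = 1572; at P = 19.8, Q = 1326.
ΔQ = -246, ΔP = 3.0. Midpoints: P̄ = 18.30, Q̄ = 1449.0.
ε = (ΔQ/ΔP)(P̄/Q̄) = (-246/3.0)(18.30/1449.0).

-1.04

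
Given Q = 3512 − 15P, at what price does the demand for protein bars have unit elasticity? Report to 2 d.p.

For linear demand Q = a − bP, ε = −bP/(a − bP). |ε| = 1 when bP = a − bP, i.e. P = a/(2b).
P = 3512/(2·15) = 3512/30 = 117.0667.

117.07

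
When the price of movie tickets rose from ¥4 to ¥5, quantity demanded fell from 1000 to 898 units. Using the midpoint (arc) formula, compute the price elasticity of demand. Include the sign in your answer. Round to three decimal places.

ΔQ = 898 − 1000 = -102; ΔP = 5 − 4 = 1.
Midpoints: P̄ = 4.50, Q̄ = 949.0.
ε = (ΔQ/ΔP)(P̄/Q̄) = (-102/1)(4.50/949.0).

-0.484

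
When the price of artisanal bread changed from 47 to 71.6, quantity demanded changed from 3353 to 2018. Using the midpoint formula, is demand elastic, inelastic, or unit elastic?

elastic

Arc ε ≈ -1.198.
|ε| = 1.20 > 1.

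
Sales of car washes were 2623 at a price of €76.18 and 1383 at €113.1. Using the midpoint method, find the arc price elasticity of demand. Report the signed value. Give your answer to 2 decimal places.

ΔQ = 1383 − 2623 = -1240; ΔP = 113.1 − 76.18 = 36.92.
Midpoints: P̄ = 94.64, Q̄ = 2003.0.
ε = (ΔQ/ΔP)(P̄/Q̄) = (-1240/36.92)(94.64/2003.0).

-1.59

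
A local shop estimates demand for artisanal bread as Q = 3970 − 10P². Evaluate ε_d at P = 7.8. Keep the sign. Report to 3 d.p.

-0.362

At P = 7.8, Q = 3361.600.
dQ/dP = −20P = -156.
ε = (dQ/dP)(P/Q) = (-156)(7.8/3361.600).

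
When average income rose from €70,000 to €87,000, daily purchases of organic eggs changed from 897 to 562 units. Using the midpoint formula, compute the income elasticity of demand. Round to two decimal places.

ΔQ = -335, ΔI = 17000. Midpoints: Ī = 78,500, Q̄ = 729.5.
ε_I = (ΔQ/ΔI)(Ī/Q̄) = (-335/17000)(78500/729.5).

-2.12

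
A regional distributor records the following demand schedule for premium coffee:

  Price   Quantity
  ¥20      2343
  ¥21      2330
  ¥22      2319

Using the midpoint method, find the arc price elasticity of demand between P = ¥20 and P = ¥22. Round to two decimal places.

At P = 20, Q = 2343; at P = 22, Q = 2319.
ΔQ = -24, ΔP = 2. Midpoints: P̄ = 21.00, Q̄ = 2331.0.
ε = (ΔQ/ΔP)(P̄/Q̄) = (-24/2)(21.00/2331.0).

-0.11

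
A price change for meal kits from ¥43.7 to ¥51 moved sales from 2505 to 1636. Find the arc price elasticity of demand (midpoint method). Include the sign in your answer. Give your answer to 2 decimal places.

ΔQ = 1636 − 2505 = -869; ΔP = 51 − 43.7 = 7.3.
Midpoints: P̄ = 47.35, Q̄ = 2070.5.
ε = (ΔQ/ΔP)(P̄/Q̄) = (-869/7.3)(47.35/2070.5).

-2.72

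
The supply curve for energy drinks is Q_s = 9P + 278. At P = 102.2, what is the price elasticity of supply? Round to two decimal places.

At P = 102.2, Q_s = 1197.80.
dQ_s/dP = 9.
ε_s = (dQ_s/dP)(P/Q_s) = (9)(102.2/1197.80).

0.77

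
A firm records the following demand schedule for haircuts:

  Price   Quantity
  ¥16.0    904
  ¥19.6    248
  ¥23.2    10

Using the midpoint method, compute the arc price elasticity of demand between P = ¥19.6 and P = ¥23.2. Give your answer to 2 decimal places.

At P = 19.6, Q = 248; at P = 23.2, Q = 10.
ΔQ = -238, ΔP = 3.6. Midpoints: P̄ = 21.40, Q̄ = 129.0.
ε = (ΔQ/ΔP)(P̄/Q̄) = (-238/3.6)(21.40/129.0).

-10.97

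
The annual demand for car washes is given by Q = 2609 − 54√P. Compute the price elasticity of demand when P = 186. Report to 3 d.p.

At P = 186, Q = 1872.538.
dQ/dP = −54/(2√P) = -1.980.
ε = (dQ/dP)(P/Q) = (-1.980)(186/1872.538).
|ε| < 1, so demand is inelastic at this price.

-0.197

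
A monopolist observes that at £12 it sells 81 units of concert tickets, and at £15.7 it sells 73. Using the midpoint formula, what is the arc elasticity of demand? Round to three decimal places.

-0.389

ΔQ = 73 − 81 = -8; ΔP = 15.7 − 12 = 3.7.
Midpoints: P̄ = 13.85, Q̄ = 77.0.
ε = (ΔQ/ΔP)(P̄/Q̄) = (-8/3.7)(13.85/77.0).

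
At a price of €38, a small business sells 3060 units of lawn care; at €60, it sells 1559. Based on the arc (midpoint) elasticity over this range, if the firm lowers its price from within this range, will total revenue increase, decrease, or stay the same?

Arc ε = (-1501/22)(49.00/2309.5) ≈ -1.448.
|ε| = 1.45 > 1, so demand is elastic. A price cut therefore raises total revenue.

increase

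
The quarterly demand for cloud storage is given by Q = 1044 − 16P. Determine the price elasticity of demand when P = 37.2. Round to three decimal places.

-1.326

At P = 37.2, Q = 448.800.
dQ/dP = −16.
ε = (dQ/dP)(P/Q) = (-16)(37.2/448.800).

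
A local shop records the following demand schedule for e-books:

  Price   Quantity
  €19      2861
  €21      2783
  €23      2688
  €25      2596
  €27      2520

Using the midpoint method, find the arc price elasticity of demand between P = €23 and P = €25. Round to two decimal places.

At P = 23, Q = 2688; at P = 25, Q = 2596.
ΔQ = -92, ΔP = 2. Midpoints: P̄ = 24.00, Q̄ = 2642.0.
ε = (ΔQ/ΔP)(P̄/Q̄) = (-92/2)(24.00/2642.0).

-0.42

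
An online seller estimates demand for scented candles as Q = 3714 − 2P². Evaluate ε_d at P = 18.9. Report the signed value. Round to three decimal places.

-0.476

At P = 18.9, Q = 2999.580.
dQ/dP = −4P = -75.600.
ε = (dQ/dP)(P/Q) = (-75.600)(18.9/2999.580).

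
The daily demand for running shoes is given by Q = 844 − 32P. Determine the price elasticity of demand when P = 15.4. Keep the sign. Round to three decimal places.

-1.403

At P = 15.4, Q = 351.200.
dQ/dP = −32.
ε = (dQ/dP)(P/Q) = (-32)(15.4/351.200).
|ε| > 1, so demand is elastic at this price.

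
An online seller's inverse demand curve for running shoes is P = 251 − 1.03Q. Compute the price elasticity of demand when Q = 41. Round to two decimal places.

-4.94

At Q = 41, P = 251 − 1.03(41) = 208.77.
dP/dQ = −1.03, so dQ/dP = 1/(−1.03) = -0.971.
ε = (dQ/dP)(P/Q) = (-0.971)(208.77/41).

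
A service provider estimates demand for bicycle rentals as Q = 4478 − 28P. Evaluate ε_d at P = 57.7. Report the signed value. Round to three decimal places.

At P = 57.7, Q = 2862.400.
dQ/dP = −28.
ε = (dQ/dP)(P/Q) = (-28)(57.7/2862.400).

-0.564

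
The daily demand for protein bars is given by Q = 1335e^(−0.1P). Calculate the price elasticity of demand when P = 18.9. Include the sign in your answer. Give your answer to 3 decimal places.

At P = 18.9, Q = 201.681.
dQ/dP = −0.1·1335e^(−0.1P) = −0.1Q = -20.168.
ε = (dQ/dP)(P/Q) = (-20.168)(18.9/201.681).

-1.890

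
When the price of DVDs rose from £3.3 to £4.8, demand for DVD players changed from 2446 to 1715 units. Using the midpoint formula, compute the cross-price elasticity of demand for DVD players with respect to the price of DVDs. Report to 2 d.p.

ΔQ_x = 1715 − 2446 = -731; ΔP_y = 4.8 − 3.3 = 1.5.
Midpoints: P̄_y = 4.05, Q̄_x = 2080.5.
ε_xy = (ΔQ_x/ΔP_y)(P̄_y/Q̄_x) = (-731/1.5)(4.05/2080.5).

-0.95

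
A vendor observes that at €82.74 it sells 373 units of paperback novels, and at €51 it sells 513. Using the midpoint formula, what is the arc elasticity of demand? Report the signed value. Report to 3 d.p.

ΔQ = 513 − 373 = 140; ΔP = 51 − 82.74 = -31.74.
Midpoints: P̄ = 66.87, Q̄ = 443.0.
ε = (ΔQ/ΔP)(P̄/Q̄) = (140/-31.74)(66.87/443.0).

-0.666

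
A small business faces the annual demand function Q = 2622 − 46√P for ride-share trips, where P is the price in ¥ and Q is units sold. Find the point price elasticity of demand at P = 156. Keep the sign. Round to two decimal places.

-0.14

At P = 156, Q = 2047.460.
dQ/dP = −46/(2√P) = -1.841.
ε = (dQ/dP)(P/Q) = (-1.841)(156/2047.460).
|ε| < 1, so demand is inelastic at this price.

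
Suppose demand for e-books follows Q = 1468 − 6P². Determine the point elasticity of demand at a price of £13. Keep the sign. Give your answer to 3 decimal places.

-4.467

At P = 13, Q = 454.
dQ/dP = −12P = -156.
ε = (dQ/dP)(P/Q) = (-156)(13/454).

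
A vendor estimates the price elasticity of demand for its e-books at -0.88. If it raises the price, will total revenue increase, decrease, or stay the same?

increase

|ε| = 0.88 < 1, so demand is inelastic. A price rise therefore raises total revenue.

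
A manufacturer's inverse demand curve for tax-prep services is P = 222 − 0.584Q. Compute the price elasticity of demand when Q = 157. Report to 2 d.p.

At Q = 157, P = 222 − 0.584(157) = 130.31.
dP/dQ = −0.584, so dQ/dP = 1/(−0.584) = -1.712.
ε = (dQ/dP)(P/Q) = (-1.712)(130.31/157).

-1.42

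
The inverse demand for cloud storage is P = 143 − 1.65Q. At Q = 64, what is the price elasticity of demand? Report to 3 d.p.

-0.354

At Q = 64, P = 143 − 1.65(64) = 37.40.
dP/dQ = −1.65, so dQ/dP = 1/(−1.65) = -0.606.
ε = (dQ/dP)(P/Q) = (-0.606)(37.40/64).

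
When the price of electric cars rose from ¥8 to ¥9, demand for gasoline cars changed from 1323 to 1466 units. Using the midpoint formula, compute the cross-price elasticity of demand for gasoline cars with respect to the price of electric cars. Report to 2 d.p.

0.87

ΔQ_x = 1466 − 1323 = 143; ΔP_y = 9 − 8 = 1.
Midpoints: P̄_y = 8.50, Q̄_x = 1394.5.
ε_xy = (ΔQ_x/ΔP_y)(P̄_y/Q̄_x) = (143/1)(8.50/1394.5).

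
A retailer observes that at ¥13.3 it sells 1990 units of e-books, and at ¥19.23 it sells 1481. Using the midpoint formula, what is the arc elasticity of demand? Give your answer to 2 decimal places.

-0.80

ΔQ = 1481 − 1990 = -509; ΔP = 19.23 − 13.3 = 5.93.
Midpoints: P̄ = 16.27, Q̄ = 1735.5.
ε = (ΔQ/ΔP)(P̄/Q̄) = (-509/5.93)(16.27/1735.5).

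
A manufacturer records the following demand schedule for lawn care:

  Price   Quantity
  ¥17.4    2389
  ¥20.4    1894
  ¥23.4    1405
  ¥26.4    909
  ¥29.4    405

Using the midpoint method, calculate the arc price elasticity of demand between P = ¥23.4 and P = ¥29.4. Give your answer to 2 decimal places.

At P = 23.4, Q = 1405; at P = 29.4, Q = 405.
ΔQ = -1000, ΔP = 6.0. Midpoints: P̄ = 26.40, Q̄ = 905.0.
ε = (ΔQ/ΔP)(P̄/Q̄) = (-1000/6.0)(26.40/905.0).

-4.86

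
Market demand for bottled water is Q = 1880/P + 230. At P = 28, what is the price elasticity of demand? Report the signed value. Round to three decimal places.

At P = 28, Q = 297.143.
dQ/dP = −1880/P² = -2.398.
ε = (dQ/dP)(P/Q) = (-2.398)(28/297.143).
|ε| < 1, so demand is inelastic at this price.

-0.226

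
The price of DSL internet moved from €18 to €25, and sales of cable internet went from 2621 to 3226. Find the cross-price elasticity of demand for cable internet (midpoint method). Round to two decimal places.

ΔQ_x = 3226 − 2621 = 605; ΔP_y = 25 − 18 = 7.
Midpoints: P̄_y = 21.50, Q̄_x = 2923.5.
ε_xy = (ΔQ_x/ΔP_y)(P̄_y/Q̄_x) = (605/7)(21.50/2923.5).
ε_xy > 0, so the goods are substitutes.

0.64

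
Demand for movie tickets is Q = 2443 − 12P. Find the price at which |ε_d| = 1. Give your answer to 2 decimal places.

101.79

For linear demand Q = a − bP, ε = −bP/(a − bP). |ε| = 1 when bP = a − bP, i.e. P = a/(2b).
P = 2443/(2·12) = 2443/24 = 101.7917.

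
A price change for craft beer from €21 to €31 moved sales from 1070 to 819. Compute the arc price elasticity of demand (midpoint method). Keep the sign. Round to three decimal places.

-0.691

ΔQ = 819 − 1070 = -251; ΔP = 31 − 21 = 10.
Midpoints: P̄ = 26.00, Q̄ = 944.5.
ε = (ΔQ/ΔP)(P̄/Q̄) = (-251/10)(26.00/944.5).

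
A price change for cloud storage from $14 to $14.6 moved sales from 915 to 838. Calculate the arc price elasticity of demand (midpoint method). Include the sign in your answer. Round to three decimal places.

ΔQ = 838 − 915 = -77; ΔP = 14.6 − 14 = 0.6.
Midpoints: P̄ = 14.30, Q̄ = 876.5.
ε = (ΔQ/ΔP)(P̄/Q̄) = (-77/0.6)(14.30/876.5).

-2.094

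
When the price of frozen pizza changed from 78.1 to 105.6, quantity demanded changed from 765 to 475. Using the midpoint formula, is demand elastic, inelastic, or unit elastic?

elastic

Arc ε ≈ -1.562.
|ε| = 1.56 > 1.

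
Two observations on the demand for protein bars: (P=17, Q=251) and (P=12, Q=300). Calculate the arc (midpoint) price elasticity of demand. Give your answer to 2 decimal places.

ΔQ = 300 − 251 = 49; ΔP = 12 − 17 = -5.
Midpoints: P̄ = 14.50, Q̄ = 275.5.
ε = (ΔQ/ΔP)(P̄/Q̄) = (49/-5)(14.50/275.5).

-0.52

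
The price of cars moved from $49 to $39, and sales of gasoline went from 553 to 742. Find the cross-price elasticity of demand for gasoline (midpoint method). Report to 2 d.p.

ΔQ_x = 742 − 553 = 189; ΔP_y = 39 − 49 = -10.
Midpoints: P̄_y = 44.00, Q̄_x = 647.5.
ε_xy = (ΔQ_x/ΔP_y)(P̄_y/Q̄_x) = (189/-10)(44.00/647.5).

-1.28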